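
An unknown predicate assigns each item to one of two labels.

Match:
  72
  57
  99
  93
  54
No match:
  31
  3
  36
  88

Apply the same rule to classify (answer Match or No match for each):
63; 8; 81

Every 'Match' example satisfies: multiple of 3 AND at least 54. None of the 'No match' examples do.
Match: 63, since 63 = 3·21, 63 ≥ 54.
No match: 8, since 8 = 3·2 + 2, 8 < 54.
Match: 81, since 81 = 3·27, 81 ≥ 54.

Match, No match, Match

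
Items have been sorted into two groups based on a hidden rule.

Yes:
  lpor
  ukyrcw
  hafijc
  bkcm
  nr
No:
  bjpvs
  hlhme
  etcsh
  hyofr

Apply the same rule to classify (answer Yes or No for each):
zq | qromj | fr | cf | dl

Yes, No, Yes, Yes, Yes

'Yes' ⟺ even length.
zq: length 2, has this property → Yes.
qromj: length 5, doesn't match → No.
fr: length 2, has this property → Yes.
cf: length 2, has this property → Yes.
dl: length 2, has this property → Yes.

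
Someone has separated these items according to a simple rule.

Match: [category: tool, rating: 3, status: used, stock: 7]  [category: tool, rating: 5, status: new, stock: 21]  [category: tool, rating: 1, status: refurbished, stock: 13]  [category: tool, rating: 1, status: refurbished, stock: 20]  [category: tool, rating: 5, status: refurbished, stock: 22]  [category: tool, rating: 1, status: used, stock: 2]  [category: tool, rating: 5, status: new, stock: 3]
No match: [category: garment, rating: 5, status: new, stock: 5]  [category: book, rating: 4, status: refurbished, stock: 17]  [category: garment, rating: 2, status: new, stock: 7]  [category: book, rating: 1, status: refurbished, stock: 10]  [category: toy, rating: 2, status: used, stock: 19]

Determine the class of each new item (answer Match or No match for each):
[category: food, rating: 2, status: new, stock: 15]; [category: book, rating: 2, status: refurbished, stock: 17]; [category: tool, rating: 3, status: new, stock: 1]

No match, No match, Match

One predicate separates the groups cleanly: category is tool.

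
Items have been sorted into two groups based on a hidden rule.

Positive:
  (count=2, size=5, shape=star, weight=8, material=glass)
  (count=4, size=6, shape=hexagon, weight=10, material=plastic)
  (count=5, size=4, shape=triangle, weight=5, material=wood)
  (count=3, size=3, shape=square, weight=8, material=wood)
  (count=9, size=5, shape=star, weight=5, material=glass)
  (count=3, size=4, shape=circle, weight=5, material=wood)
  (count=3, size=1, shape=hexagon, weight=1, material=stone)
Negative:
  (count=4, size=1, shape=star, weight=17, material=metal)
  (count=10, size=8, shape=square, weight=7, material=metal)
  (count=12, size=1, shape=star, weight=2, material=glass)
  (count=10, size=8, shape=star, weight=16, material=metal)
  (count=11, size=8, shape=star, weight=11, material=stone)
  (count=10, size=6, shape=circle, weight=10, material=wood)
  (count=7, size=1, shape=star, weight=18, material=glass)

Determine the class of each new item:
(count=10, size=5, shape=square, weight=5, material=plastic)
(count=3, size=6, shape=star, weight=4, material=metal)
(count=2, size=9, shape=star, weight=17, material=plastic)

Negative, Positive, Negative

The common property of the 'Positive' items is: weight ≤ 10 AND count ≤ 9. No 'Negative' item has it.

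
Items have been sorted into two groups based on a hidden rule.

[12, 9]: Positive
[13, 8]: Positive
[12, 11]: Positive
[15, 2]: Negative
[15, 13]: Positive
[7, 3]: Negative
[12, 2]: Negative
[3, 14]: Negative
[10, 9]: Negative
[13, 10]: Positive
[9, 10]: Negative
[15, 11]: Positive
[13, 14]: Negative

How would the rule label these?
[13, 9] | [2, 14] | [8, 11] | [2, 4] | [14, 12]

Positive, Negative, Negative, Negative, Positive

The pattern is that an item is 'Positive' exactly when: first > second AND sum ≥ 21.
[13, 9]: 13 > 9, 13+9 = 22, fits → Positive.
[2, 14]: 2 < 14, 2+14 = 16, doesn't match → Negative.
[8, 11]: 8 < 11, 8+11 = 19, doesn't match → Negative.
[2, 4]: 2 < 4, 2+4 = 6, doesn't match → Negative.
[14, 12]: 14 > 12, 14+12 = 26, fits → Positive.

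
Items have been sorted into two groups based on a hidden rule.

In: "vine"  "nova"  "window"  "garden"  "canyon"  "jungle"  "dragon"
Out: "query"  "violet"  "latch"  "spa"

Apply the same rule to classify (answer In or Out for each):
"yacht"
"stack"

All 'In' examples share one property — contains 'n' — and every 'Out' example lacks it.
"yacht" → no 'n' → Out. "stack" → no 'n' → Out.

Out, Out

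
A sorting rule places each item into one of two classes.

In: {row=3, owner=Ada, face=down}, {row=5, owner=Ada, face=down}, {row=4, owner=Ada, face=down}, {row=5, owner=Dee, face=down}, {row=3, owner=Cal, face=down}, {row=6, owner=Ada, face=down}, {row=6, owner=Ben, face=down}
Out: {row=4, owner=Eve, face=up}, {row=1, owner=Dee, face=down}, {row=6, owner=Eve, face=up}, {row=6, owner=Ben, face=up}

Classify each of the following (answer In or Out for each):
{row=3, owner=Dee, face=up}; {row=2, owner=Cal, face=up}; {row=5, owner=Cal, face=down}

Out, Out, In

All 'In' examples share one property — face is down AND row ≥ 3 — and every 'Out' example lacks it.
{row=3, owner=Dee, face=up} — face is up, row = 3, hence Out.
{row=2, owner=Cal, face=up} — face is up, row = 2, hence Out.
{row=5, owner=Cal, face=down} — face is down, row = 5, hence In.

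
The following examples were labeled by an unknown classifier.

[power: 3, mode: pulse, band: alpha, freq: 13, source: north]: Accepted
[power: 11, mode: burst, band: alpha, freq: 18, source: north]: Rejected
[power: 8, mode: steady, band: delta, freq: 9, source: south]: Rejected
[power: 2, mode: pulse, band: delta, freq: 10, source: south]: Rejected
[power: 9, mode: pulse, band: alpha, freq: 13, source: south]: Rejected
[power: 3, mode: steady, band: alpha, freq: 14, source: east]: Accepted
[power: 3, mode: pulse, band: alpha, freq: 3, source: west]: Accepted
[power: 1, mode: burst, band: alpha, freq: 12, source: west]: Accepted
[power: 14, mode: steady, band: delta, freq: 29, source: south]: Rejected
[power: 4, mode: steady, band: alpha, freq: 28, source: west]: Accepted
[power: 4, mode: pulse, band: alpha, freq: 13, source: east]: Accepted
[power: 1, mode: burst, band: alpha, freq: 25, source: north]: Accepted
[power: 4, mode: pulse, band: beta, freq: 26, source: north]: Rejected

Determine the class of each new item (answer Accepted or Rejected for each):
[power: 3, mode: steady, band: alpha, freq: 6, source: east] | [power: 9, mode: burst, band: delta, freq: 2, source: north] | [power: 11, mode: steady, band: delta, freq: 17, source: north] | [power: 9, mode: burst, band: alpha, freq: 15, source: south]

Accepted, Rejected, Rejected, Rejected

All 'Accepted' examples share one property — band is alpha AND power ≤ 4 — and every 'Rejected' example lacks it.
[power: 3, mode: steady, band: alpha, freq: 6, source: east] → band is alpha, power = 3 → Accepted.
[power: 9, mode: burst, band: delta, freq: 2, source: north] → band is delta, power = 9 → Rejected.
[power: 11, mode: steady, band: delta, freq: 17, source: north] → band is delta, power = 11 → Rejected.
[power: 9, mode: burst, band: alpha, freq: 15, source: south] → band is alpha, power = 9 → Rejected.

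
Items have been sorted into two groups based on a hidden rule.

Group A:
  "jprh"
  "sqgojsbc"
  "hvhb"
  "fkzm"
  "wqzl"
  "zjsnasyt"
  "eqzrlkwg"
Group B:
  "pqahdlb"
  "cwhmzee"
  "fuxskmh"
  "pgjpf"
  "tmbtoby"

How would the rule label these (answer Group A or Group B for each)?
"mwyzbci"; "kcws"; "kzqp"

Group B, Group A, Group A

The distinguishing property — even length — holds for all the 'Group A' cases and none of the 'Group B' cases.
"mwyzbci": length 7 — doesn't match, so Group B. "kcws": length 4 — checks out, so Group A. "kzqp": length 4 — checks out, so Group A.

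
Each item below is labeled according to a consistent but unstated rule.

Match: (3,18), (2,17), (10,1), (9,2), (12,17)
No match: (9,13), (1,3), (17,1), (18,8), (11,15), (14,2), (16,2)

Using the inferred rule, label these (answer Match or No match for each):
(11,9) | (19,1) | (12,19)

No match, No match, Match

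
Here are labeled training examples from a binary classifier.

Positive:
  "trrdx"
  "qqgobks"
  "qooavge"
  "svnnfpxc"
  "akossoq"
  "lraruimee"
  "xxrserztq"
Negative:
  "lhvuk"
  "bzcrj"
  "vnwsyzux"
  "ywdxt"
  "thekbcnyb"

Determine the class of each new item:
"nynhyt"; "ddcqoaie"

Negative, Positive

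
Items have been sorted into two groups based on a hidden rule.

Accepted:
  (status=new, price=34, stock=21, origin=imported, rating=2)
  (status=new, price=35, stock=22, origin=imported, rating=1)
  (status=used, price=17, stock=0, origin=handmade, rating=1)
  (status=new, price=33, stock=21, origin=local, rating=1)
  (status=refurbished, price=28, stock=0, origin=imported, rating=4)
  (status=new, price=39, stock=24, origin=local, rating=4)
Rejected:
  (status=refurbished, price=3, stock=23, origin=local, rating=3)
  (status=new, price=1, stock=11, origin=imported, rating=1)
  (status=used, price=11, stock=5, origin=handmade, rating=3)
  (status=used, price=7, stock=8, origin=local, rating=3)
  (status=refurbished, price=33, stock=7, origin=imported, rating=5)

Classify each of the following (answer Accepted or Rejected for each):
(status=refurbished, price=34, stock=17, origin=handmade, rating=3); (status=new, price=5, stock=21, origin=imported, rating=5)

'Accepted' ⟺ price ≥ 17 AND rating ≤ 4.

Accepted, Rejected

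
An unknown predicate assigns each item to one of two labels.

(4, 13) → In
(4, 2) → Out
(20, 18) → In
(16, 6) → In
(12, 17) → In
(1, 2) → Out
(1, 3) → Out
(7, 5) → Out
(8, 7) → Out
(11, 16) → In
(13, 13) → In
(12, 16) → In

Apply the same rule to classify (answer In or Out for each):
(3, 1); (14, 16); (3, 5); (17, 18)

Rule: sum ≥ 17. This holds for each 'In' example and fails for each 'Out' one.
(3, 1) → 3+1 = 4 → Out. (14, 16) → 14+16 = 30 → In. (3, 5) → 3+5 = 8 → Out. (17, 18) → 17+18 = 35 → In.

Out, In, Out, In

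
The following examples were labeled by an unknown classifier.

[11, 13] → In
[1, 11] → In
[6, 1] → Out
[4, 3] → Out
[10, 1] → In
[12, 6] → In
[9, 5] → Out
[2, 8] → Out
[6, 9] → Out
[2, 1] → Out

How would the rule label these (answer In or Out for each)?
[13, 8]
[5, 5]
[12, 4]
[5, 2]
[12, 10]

In, Out, In, Out, In

All 'In' examples share one property — max ≥ 10 — and every 'Out' example lacks it.
[13, 8] → max 13 → In.
[5, 5] → max 5 → Out.
[12, 4] → max 12 → In.
[5, 2] → max 5 → Out.
[12, 10] → max 12 → In.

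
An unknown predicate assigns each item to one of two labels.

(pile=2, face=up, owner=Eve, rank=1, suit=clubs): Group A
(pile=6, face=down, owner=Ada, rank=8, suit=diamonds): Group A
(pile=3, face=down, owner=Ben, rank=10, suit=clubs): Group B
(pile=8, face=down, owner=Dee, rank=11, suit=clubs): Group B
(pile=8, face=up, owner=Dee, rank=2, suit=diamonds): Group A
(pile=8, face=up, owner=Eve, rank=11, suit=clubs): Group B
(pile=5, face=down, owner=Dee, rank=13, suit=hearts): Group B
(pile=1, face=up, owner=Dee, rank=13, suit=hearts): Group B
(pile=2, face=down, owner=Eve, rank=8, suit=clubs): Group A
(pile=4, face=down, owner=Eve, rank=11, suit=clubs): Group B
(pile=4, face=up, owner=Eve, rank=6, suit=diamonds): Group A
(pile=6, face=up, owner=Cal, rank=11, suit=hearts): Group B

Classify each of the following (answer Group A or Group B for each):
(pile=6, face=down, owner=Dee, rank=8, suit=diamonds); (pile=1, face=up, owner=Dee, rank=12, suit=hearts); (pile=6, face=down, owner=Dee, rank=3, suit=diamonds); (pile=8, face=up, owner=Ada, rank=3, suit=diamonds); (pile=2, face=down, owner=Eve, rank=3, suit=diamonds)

Group A, Group B, Group A, Group A, Group A

All 'Group A' examples share one property — rank ≤ 8 — and every 'Group B' example lacks it.
(pile=6, face=down, owner=Dee, rank=8, suit=diamonds): rank = 8 — qualifies, so Group A. (pile=1, face=up, owner=Dee, rank=12, suit=hearts): rank = 12 — does not satisfy this, so Group B. (pile=6, face=down, owner=Dee, rank=3, suit=diamonds): rank = 3 — qualifies, so Group A. (pile=8, face=up, owner=Ada, rank=3, suit=diamonds): rank = 3 — qualifies, so Group A. (pile=2, face=down, owner=Eve, rank=3, suit=diamonds): rank = 3 — qualifies, so Group A.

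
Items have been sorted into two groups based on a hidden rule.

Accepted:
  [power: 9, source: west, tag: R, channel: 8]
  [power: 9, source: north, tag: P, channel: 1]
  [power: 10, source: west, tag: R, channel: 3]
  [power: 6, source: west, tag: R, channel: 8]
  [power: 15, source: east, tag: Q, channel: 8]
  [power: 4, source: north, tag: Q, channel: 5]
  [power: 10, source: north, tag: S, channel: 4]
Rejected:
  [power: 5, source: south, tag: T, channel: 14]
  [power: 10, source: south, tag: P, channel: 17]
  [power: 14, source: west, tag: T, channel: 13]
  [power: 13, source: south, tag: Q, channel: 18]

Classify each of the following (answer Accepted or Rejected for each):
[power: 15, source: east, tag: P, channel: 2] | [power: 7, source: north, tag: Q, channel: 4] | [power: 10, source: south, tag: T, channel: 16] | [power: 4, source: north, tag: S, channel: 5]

Rule: channel ≤ 8. This holds for each 'Accepted' example and fails for each 'Rejected' one.
[power: 15, source: east, tag: P, channel: 2] — channel = 2, hence Accepted. [power: 7, source: north, tag: Q, channel: 4] — channel = 4, hence Accepted. [power: 10, source: south, tag: T, channel: 16] — channel = 16, hence Rejected. [power: 4, source: north, tag: S, channel: 5] — channel = 5, hence Accepted.

Accepted, Accepted, Rejected, Accepted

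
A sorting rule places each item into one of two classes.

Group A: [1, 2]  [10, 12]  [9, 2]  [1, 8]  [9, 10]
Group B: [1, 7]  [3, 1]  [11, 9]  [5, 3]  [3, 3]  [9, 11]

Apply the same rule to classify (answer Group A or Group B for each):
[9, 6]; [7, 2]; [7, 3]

A rule that fits every label: second is even — true of each 'Group A' example, false of each 'Group B' one.
[9, 6] → second 6 → Group A.
[7, 2] → second 2 → Group A.
[7, 3] → second 3 → Group B.

Group A, Group A, Group B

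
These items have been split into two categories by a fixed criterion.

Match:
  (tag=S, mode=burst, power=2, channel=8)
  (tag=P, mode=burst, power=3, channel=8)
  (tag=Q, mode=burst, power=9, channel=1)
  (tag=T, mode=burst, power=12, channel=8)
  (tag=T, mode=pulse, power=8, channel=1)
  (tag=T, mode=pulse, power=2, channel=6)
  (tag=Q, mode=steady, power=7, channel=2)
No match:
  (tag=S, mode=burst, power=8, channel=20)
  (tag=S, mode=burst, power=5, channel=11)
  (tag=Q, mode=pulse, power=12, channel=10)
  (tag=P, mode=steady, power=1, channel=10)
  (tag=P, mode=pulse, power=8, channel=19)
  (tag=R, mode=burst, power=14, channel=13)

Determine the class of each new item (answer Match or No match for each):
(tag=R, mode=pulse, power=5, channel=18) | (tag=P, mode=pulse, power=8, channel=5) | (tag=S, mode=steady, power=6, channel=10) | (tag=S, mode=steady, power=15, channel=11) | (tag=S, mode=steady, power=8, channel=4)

No match, Match, No match, No match, Match

The distinguishing property — channel ≤ 8 — holds for all the 'Match' cases and none of the 'No match' cases.
(tag=R, mode=pulse, power=5, channel=18) → channel = 18 → No match. (tag=P, mode=pulse, power=8, channel=5) → channel = 5 → Match. (tag=S, mode=steady, power=6, channel=10) → channel = 10 → No match. (tag=S, mode=steady, power=15, channel=11) → channel = 11 → No match. (tag=S, mode=steady, power=8, channel=4) → channel = 4 → Match.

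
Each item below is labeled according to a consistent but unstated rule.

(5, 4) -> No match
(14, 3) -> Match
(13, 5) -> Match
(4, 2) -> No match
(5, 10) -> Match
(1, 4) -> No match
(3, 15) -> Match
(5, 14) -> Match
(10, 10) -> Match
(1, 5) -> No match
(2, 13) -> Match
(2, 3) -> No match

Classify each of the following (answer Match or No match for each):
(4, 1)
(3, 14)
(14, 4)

No match, Match, Match

The pattern is that an item is 'Match' exactly when: sum ≥ 15.
(4, 1): 4+1 = 5 — fails this test, so No match.
(3, 14): 3+14 = 17 — has this property, so Match.
(14, 4): 14+4 = 18 — has this property, so Match.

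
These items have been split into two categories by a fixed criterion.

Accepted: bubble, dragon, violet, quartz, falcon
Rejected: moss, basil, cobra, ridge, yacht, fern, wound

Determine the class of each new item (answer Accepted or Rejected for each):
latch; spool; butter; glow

Rejected, Rejected, Accepted, Rejected

The distinguishing property — length 6 — holds for all the 'Accepted' cases and none of the 'Rejected' cases.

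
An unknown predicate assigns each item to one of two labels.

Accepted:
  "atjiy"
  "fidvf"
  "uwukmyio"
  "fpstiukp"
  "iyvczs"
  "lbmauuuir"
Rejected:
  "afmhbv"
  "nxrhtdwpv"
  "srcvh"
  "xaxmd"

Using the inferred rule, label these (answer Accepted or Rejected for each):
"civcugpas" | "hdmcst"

One predicate separates the groups cleanly: contains 'i'.
"civcugpas" — has 'i', hence Accepted. "hdmcst" — no 'i', hence Rejected.

Accepted, Rejected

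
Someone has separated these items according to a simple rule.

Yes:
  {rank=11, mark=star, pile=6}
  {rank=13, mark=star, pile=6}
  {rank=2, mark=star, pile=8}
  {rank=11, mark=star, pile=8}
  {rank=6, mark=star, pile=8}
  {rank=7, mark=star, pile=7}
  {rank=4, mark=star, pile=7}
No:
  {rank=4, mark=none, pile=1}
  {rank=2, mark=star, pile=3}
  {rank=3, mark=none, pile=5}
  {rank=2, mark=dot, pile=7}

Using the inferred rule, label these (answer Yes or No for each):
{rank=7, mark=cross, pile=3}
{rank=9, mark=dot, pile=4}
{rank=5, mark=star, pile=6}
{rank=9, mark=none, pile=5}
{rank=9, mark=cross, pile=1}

The pattern is that an item is 'Yes' exactly when: mark is star AND pile ≥ 5.
{rank=7, mark=cross, pile=3}: mark is cross, pile = 3 — lacks this property, so No. {rank=9, mark=dot, pile=4}: mark is dot, pile = 4 — lacks this property, so No. {rank=5, mark=star, pile=6}: mark is star, pile = 6 — qualifies, so Yes. {rank=9, mark=none, pile=5}: mark is none, pile = 5 — lacks this property, so No. {rank=9, mark=cross, pile=1}: mark is cross, pile = 1 — lacks this property, so No.

No, No, Yes, No, No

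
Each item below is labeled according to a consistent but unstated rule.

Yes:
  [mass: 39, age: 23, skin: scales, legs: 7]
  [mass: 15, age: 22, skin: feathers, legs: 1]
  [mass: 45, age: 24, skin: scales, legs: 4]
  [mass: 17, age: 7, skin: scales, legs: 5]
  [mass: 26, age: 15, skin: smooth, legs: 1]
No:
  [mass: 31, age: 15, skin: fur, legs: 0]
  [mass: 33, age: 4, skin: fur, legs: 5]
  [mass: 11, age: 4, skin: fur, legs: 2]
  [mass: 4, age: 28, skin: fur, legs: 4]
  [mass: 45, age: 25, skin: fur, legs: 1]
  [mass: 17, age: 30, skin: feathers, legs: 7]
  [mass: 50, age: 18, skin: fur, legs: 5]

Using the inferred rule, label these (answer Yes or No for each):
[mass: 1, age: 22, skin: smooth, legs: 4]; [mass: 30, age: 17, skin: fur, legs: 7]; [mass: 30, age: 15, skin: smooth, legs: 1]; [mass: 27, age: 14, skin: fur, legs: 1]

Yes, No, Yes, No

One predicate separates the groups cleanly: skin is not fur AND age ≤ 24.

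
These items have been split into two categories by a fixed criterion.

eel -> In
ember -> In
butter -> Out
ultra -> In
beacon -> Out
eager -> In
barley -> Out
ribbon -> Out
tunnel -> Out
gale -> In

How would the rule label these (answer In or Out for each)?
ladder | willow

Out, Out

One predicate separates the groups cleanly: length ≤ 5.
ladder: length 6, does not pass → Out.
willow: length 6, does not pass → Out.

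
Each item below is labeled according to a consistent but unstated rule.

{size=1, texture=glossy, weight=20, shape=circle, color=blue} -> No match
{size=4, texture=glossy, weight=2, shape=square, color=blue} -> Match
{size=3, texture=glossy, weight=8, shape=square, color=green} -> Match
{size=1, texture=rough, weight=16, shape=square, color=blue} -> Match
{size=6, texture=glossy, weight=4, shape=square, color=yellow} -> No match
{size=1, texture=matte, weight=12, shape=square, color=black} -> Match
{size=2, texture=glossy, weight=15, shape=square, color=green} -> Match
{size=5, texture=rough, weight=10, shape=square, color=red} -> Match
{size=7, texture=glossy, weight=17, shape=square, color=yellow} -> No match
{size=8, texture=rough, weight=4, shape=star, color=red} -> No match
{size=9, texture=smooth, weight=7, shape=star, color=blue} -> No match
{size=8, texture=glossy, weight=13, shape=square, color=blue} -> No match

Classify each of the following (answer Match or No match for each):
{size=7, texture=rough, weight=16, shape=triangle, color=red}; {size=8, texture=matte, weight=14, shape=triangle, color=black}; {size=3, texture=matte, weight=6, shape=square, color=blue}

No match, No match, Match

'Match' ⟺ shape is square AND size ≤ 5.
{size=7, texture=rough, weight=16, shape=triangle, color=red}: shape is triangle, size = 7 — doesn't qualify, so No match. {size=8, texture=matte, weight=14, shape=triangle, color=black}: shape is triangle, size = 8 — doesn't qualify, so No match. {size=3, texture=matte, weight=6, shape=square, color=blue}: shape is square, size = 3 — checks out, so Match.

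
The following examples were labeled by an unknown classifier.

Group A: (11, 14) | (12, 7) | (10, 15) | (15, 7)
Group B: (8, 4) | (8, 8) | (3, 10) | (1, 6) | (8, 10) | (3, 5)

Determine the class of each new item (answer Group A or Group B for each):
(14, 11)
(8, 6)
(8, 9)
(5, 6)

A rule that fits every label: sum ≥ 19 — true of each 'Group A' example, false of each 'Group B' one.
Group A: (14, 11), since 14+11 = 25. Group B: (8, 6), since 8+6 = 14. Group B: (8, 9), since 8+9 = 17. Group B: (5, 6), since 5+6 = 11.

Group A, Group B, Group B, Group B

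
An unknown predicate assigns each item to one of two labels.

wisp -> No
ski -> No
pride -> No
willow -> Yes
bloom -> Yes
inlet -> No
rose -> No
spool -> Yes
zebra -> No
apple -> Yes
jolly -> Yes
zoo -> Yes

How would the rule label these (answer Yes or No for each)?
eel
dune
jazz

Yes, No, Yes

The pattern is that an item is 'Yes' exactly when: has a double letter.
eel — 'ee' doubled, hence Yes. dune — no doubled letter, hence No. jazz — 'zz' doubled, hence Yes.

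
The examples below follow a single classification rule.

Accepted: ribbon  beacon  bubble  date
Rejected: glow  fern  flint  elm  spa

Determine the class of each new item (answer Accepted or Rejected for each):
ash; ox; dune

Rejected, Rejected, Accepted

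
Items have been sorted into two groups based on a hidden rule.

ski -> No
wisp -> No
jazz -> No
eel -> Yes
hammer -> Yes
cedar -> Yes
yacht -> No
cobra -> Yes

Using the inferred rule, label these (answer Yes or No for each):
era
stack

All 'Yes' examples share one property — has ≥ 2 vowels — and every 'No' example lacks it.
era — 2 vowels, hence Yes. stack — 1 vowel, hence No.

Yes, No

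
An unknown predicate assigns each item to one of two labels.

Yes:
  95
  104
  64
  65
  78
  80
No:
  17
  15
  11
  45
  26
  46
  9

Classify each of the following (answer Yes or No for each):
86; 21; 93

The common property of the 'Yes' items is: at least 64. No 'No' item has it.
86 → 86 ≥ 64 → Yes.
21 → 21 < 64 → No.
93 → 93 ≥ 64 → Yes.

Yes, No, Yes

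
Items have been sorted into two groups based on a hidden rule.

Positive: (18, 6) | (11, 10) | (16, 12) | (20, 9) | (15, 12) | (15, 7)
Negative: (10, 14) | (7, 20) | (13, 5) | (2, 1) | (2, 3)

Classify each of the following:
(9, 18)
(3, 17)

The common property of the 'Positive' items is: first > second AND sum ≥ 21. No 'Negative' item has it.
Negative: (9, 18), since 9 < 18, 9+18 = 27.
Negative: (3, 17), since 3 < 17, 3+17 = 20.

Negative, Negative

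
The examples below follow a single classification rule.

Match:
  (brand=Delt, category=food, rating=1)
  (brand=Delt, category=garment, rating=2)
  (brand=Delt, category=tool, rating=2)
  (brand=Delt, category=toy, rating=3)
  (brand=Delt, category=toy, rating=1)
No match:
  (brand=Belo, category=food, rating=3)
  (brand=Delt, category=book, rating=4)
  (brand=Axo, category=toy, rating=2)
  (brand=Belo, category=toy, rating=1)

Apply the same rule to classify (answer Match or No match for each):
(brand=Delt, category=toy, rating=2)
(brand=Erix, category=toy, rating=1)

The distinguishing property — brand is Delt AND rating ≤ 3 — holds for all the 'Match' cases and none of the 'No match' cases.
Match: (brand=Delt, category=toy, rating=2), since brand is Delt, rating = 2.
No match: (brand=Erix, category=toy, rating=1), since brand is Erix, rating = 1.

Match, No match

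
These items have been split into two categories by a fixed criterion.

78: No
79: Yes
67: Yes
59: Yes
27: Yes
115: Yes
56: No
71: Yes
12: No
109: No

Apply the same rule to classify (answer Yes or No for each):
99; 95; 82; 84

The distinguishing property — ≡ 3 (mod 4) — holds for all the 'Yes' cases and none of the 'No' cases.
99: 99 mod 4 = 3 — has this property, so Yes.
95: 95 mod 4 = 3 — has this property, so Yes.
82: 82 mod 4 = 2 — fails the rule, so No.
84: 84 mod 4 = 0 — fails the rule, so No.

Yes, Yes, No, No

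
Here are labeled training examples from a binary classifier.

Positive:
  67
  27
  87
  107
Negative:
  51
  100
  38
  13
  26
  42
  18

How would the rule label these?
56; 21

Negative, Negative

The distinguishing property — ends in digit 7 — holds for all the 'Positive' cases and none of the 'Negative' cases.
Negative: 56, since last digit 6.
Negative: 21, since last digit 1.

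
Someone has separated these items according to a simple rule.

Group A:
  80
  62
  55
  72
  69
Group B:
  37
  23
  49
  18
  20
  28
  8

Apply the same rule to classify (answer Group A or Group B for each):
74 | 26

Group A, Group B

A rule that fits every label: at least 55 — true of each 'Group A' example, false of each 'Group B' one.
74 — 74 ≥ 55, hence Group A.
26 — 26 < 55, hence Group B.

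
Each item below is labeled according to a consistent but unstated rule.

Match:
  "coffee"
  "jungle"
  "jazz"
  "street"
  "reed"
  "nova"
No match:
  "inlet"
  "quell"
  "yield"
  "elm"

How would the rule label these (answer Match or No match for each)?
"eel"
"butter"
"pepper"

No match, Match, Match

The classifier is using: even length.
"eel": length 3, doesn't match → No match. "butter": length 6, has this property → Match. "pepper": length 6, has this property → Match.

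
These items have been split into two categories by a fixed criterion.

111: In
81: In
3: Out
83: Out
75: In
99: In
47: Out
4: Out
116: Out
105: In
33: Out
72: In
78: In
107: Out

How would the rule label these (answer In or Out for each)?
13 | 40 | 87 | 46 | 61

The classifier is using: multiple of 3 AND at least 47.
Out: 13, since 13 = 3·4 + 1, 13 < 47.
Out: 40, since 40 = 3·13 + 1, 40 < 47.
In: 87, since 87 = 3·29, 87 ≥ 47.
Out: 46, since 46 = 3·15 + 1, 46 < 47.
Out: 61, since 61 = 3·20 + 1, 61 ≥ 47.

Out, Out, In, Out, Out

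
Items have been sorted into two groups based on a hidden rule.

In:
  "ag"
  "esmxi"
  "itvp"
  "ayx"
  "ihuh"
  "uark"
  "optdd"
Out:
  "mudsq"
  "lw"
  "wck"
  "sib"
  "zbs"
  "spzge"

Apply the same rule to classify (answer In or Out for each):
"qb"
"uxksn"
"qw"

A rule that fits every label: starts with a vowel — true of each 'In' example, false of each 'Out' one.
"qb" — starts with 'q', hence Out.
"uxksn" — starts with 'u', hence In.
"qw" — starts with 'q', hence Out.

Out, In, Out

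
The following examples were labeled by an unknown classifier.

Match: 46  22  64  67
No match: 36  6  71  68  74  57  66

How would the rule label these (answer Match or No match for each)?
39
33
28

Looking at the examples, the only property every 'Match' case has and every 'No match' case lacks is: ≡ 1 (mod 3).
39: No match (39 mod 3 = 0).
33: No match (33 mod 3 = 0).
28: Match (28 mod 3 = 1).

No match, No match, Match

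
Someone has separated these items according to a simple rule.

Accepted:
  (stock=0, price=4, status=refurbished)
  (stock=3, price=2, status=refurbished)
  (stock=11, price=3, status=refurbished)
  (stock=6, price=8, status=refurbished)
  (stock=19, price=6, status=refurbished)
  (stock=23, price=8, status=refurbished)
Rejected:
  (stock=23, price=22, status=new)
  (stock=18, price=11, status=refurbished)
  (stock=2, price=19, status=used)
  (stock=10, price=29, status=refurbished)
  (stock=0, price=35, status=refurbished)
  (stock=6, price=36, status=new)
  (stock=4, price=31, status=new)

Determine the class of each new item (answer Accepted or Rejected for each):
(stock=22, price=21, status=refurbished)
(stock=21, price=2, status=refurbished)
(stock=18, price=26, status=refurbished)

Rejected, Accepted, Rejected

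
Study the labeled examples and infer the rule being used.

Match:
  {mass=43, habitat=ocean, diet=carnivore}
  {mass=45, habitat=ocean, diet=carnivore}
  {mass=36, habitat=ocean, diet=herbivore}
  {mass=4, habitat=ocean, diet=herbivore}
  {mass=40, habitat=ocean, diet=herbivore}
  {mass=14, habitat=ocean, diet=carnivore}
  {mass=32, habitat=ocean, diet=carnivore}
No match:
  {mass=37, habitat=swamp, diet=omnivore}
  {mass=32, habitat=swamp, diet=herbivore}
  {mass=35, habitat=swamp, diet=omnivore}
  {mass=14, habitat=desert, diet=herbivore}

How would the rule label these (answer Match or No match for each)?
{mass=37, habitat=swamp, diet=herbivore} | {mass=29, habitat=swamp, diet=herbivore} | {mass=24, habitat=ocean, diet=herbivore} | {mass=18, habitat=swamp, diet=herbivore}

No match, No match, Match, No match

The pattern is that an item is 'Match' exactly when: habitat is ocean.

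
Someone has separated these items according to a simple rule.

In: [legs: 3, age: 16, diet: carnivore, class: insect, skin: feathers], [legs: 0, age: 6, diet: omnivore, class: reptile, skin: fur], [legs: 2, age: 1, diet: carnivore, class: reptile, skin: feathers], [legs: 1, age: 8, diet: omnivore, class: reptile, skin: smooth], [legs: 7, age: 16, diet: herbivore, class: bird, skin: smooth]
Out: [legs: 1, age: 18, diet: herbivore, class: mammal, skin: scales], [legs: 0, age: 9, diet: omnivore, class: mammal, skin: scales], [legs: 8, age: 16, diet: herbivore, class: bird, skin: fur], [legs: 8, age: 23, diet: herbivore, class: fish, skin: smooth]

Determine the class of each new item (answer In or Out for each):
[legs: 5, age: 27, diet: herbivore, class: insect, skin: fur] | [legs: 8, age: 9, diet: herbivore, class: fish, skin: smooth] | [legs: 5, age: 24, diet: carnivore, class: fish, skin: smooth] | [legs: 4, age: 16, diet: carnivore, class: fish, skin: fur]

All 'In' examples share one property — skin is not scales AND legs ≤ 7 — and every 'Out' example lacks it.
[legs: 5, age: 27, diet: herbivore, class: insect, skin: fur]: skin is fur, legs = 5, checks out → In. [legs: 8, age: 9, diet: herbivore, class: fish, skin: smooth]: skin is smooth, legs = 8, fails the rule → Out. [legs: 5, age: 24, diet: carnivore, class: fish, skin: smooth]: skin is smooth, legs = 5, checks out → In. [legs: 4, age: 16, diet: carnivore, class: fish, skin: fur]: skin is fur, legs = 4, checks out → In.

In, Out, In, In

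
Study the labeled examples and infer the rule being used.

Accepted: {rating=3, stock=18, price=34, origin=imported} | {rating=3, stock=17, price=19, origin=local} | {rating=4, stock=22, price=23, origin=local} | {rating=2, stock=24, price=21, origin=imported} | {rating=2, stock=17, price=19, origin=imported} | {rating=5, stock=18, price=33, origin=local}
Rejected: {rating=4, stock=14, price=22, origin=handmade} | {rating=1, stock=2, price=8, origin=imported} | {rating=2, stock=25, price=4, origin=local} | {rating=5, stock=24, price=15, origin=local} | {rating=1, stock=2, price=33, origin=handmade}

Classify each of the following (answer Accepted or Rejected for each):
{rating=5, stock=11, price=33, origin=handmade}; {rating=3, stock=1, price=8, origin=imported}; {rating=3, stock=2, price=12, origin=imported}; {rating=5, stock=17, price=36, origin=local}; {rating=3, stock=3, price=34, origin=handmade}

The common property of the 'Accepted' items is: stock ≥ 17 AND price ≥ 19. No 'Rejected' item has it.
{rating=5, stock=11, price=33, origin=handmade}: Rejected (stock = 11, price = 33). {rating=3, stock=1, price=8, origin=imported}: Rejected (stock = 1, price = 8). {rating=3, stock=2, price=12, origin=imported}: Rejected (stock = 2, price = 12). {rating=5, stock=17, price=36, origin=local}: Accepted (stock = 17, price = 36). {rating=3, stock=3, price=34, origin=handmade}: Rejected (stock = 3, price = 34).

Rejected, Rejected, Rejected, Accepted, Rejected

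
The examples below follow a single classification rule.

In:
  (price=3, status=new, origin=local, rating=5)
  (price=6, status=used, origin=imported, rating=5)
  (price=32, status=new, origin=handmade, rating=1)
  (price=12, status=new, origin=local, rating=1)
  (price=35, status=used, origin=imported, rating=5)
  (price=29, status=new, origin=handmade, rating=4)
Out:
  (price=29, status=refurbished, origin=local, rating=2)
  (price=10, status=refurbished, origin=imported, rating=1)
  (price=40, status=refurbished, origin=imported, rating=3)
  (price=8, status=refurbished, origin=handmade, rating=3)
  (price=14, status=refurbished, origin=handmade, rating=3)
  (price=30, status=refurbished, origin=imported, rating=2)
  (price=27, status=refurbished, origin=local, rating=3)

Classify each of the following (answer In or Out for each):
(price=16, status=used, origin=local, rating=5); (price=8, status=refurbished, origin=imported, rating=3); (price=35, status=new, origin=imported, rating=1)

In, Out, In

A rule that fits every label: status is not refurbished — true of each 'In' example, false of each 'Out' one.
In: (price=16, status=used, origin=local, rating=5), since status is used. Out: (price=8, status=refurbished, origin=imported, rating=3), since status is refurbished. In: (price=35, status=new, origin=imported, rating=1), since status is new.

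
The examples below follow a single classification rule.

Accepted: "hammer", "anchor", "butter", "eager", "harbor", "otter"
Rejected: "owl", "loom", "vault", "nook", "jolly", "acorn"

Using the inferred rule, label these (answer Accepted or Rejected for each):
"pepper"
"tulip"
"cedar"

Accepted, Rejected, Accepted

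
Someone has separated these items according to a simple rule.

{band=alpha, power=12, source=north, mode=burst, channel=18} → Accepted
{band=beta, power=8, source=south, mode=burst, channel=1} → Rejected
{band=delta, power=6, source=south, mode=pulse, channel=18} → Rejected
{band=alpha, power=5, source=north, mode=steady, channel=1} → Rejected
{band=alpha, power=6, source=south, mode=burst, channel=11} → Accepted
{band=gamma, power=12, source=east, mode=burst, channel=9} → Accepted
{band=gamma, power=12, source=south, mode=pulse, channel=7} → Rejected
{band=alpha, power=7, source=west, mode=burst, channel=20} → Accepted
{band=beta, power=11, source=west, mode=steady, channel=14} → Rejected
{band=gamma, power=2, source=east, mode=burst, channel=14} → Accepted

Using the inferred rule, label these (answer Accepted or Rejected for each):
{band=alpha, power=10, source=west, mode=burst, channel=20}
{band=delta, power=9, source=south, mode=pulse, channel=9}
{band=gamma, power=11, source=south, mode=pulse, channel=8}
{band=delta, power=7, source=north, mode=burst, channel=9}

One predicate separates the groups cleanly: mode is burst AND channel ≥ 7.
{band=alpha, power=10, source=west, mode=burst, channel=20}: Accepted (mode is burst, channel = 20).
{band=delta, power=9, source=south, mode=pulse, channel=9}: Rejected (mode is pulse, channel = 9).
{band=gamma, power=11, source=south, mode=pulse, channel=8}: Rejected (mode is pulse, channel = 8).
{band=delta, power=7, source=north, mode=burst, channel=9}: Accepted (mode is burst, channel = 9).

Accepted, Rejected, Rejected, Accepted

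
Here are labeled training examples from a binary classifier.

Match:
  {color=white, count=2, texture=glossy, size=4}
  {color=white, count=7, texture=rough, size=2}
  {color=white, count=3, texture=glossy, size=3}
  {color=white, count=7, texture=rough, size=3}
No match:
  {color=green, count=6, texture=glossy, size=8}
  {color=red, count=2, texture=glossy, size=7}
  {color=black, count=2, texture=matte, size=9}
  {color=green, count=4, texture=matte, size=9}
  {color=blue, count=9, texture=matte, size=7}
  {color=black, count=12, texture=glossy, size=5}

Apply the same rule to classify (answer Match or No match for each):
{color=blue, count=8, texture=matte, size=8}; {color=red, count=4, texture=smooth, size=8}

No match, No match

Every 'Match' example satisfies: color is white. None of the 'No match' examples do.
{color=blue, count=8, texture=matte, size=8} — color is blue, hence No match.
{color=red, count=4, texture=smooth, size=8} — color is red, hence No match.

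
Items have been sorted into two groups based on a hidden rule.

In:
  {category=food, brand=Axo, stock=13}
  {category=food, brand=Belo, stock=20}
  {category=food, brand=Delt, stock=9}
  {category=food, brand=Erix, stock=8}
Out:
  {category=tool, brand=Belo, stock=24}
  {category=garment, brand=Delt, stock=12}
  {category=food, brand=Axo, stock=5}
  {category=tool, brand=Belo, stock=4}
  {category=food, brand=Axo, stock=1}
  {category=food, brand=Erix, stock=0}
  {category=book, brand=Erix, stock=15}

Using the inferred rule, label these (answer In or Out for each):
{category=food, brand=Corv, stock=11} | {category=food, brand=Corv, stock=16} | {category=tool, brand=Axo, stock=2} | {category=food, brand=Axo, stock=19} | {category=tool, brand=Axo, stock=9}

The rule appears to be: category is food AND stock ≥ 8.
{category=food, brand=Corv, stock=11} — category is food, stock = 11, hence In. {category=food, brand=Corv, stock=16} — category is food, stock = 16, hence In. {category=tool, brand=Axo, stock=2} — category is tool, stock = 2, hence Out. {category=food, brand=Axo, stock=19} — category is food, stock = 19, hence In. {category=tool, brand=Axo, stock=9} — category is tool, stock = 9, hence Out.

In, In, Out, In, Out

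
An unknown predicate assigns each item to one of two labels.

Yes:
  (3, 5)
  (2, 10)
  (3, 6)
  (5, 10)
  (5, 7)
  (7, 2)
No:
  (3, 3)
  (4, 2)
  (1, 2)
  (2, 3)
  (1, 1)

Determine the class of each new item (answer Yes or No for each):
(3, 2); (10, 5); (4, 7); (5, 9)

All 'Yes' examples share one property — sum ≥ 8 — and every 'No' example lacks it.
No: (3, 2), since 3+2 = 5.
Yes: (10, 5), since 10+5 = 15.
Yes: (4, 7), since 4+7 = 11.
Yes: (5, 9), since 5+9 = 14.

No, Yes, Yes, Yes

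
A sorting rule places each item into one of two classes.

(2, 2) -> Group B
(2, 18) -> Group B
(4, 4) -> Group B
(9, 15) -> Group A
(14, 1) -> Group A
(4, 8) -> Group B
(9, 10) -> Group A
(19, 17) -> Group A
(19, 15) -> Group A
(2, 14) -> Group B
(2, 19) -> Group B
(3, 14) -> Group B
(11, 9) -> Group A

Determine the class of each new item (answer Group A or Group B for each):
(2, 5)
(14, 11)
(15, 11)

The pattern is that an item is 'Group A' exactly when: first ≥ 8.
(2, 5): Group B (first 2). (14, 11): Group A (first 14). (15, 11): Group A (first 15).

Group B, Group A, Group A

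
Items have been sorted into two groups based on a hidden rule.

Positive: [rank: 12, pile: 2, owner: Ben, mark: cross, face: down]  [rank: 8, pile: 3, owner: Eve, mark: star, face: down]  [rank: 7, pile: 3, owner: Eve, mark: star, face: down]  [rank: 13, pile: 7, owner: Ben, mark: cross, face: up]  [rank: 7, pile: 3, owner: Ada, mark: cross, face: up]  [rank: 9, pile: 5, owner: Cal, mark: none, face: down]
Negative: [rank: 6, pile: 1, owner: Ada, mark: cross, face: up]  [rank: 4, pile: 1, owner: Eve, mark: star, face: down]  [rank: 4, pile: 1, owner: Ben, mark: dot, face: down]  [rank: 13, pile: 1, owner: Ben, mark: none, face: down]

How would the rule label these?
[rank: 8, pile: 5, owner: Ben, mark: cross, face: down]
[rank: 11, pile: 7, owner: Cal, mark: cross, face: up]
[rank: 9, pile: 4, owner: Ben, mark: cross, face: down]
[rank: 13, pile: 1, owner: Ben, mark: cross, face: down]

Positive, Positive, Positive, Negative

One predicate separates the groups cleanly: pile ≥ 2.
Positive: [rank: 8, pile: 5, owner: Ben, mark: cross, face: down], since pile = 5.
Positive: [rank: 11, pile: 7, owner: Cal, mark: cross, face: up], since pile = 7.
Positive: [rank: 9, pile: 4, owner: Ben, mark: cross, face: down], since pile = 4.
Negative: [rank: 13, pile: 1, owner: Ben, mark: cross, face: down], since pile = 1.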